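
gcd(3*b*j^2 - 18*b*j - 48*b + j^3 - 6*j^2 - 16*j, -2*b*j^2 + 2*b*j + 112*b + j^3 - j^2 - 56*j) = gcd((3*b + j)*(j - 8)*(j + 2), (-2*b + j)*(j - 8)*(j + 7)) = j - 8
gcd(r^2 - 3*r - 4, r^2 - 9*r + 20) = r - 4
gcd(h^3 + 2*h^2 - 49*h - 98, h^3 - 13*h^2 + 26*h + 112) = h^2 - 5*h - 14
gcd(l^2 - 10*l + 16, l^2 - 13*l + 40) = l - 8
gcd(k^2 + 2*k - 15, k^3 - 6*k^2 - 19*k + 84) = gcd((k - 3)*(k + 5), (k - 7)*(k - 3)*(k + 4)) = k - 3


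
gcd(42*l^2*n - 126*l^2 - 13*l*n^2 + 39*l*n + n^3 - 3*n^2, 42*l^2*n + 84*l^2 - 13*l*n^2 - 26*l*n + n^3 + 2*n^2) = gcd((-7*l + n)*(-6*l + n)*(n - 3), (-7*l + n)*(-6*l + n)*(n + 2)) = 42*l^2 - 13*l*n + n^2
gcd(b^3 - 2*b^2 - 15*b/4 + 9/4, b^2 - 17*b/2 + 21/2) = 1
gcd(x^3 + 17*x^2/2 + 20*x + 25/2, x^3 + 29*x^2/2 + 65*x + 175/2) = x^2 + 15*x/2 + 25/2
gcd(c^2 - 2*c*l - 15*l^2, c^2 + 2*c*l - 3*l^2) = c + 3*l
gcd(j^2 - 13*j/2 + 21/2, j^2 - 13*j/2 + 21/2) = j^2 - 13*j/2 + 21/2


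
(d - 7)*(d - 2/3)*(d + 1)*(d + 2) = d^4 - 14*d^3/3 - 49*d^2/3 - 4*d/3 + 28/3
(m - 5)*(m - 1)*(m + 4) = m^3 - 2*m^2 - 19*m + 20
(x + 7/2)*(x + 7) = x^2 + 21*x/2 + 49/2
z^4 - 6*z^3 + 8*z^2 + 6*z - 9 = (z - 3)^2*(z - 1)*(z + 1)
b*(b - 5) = b^2 - 5*b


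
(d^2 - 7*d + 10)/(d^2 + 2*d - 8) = (d - 5)/(d + 4)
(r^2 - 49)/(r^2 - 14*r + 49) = (r + 7)/(r - 7)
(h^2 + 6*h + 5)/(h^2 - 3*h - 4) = (h + 5)/(h - 4)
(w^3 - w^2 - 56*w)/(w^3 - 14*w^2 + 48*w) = (w + 7)/(w - 6)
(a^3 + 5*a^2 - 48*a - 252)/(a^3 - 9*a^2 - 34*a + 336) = (a + 6)/(a - 8)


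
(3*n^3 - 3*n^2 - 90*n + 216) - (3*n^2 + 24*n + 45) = 3*n^3 - 6*n^2 - 114*n + 171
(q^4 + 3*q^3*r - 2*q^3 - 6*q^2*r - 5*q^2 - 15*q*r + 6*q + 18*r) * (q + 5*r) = q^5 + 8*q^4*r - 2*q^4 + 15*q^3*r^2 - 16*q^3*r - 5*q^3 - 30*q^2*r^2 - 40*q^2*r + 6*q^2 - 75*q*r^2 + 48*q*r + 90*r^2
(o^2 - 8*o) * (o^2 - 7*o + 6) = o^4 - 15*o^3 + 62*o^2 - 48*o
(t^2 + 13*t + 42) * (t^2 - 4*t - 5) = t^4 + 9*t^3 - 15*t^2 - 233*t - 210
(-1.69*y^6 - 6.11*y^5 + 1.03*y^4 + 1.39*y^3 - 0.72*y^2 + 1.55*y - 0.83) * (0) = 0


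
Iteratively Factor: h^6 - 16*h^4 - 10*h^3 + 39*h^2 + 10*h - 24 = (h + 2)*(h^5 - 2*h^4 - 12*h^3 + 14*h^2 + 11*h - 12) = (h + 1)*(h + 2)*(h^4 - 3*h^3 - 9*h^2 + 23*h - 12) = (h - 1)*(h + 1)*(h + 2)*(h^3 - 2*h^2 - 11*h + 12) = (h - 1)*(h + 1)*(h + 2)*(h + 3)*(h^2 - 5*h + 4) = (h - 4)*(h - 1)*(h + 1)*(h + 2)*(h + 3)*(h - 1)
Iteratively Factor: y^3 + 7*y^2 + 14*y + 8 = (y + 2)*(y^2 + 5*y + 4) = (y + 2)*(y + 4)*(y + 1)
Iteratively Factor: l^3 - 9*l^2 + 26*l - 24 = (l - 4)*(l^2 - 5*l + 6) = (l - 4)*(l - 2)*(l - 3)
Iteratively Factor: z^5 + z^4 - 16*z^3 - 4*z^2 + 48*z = (z + 2)*(z^4 - z^3 - 14*z^2 + 24*z) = (z + 2)*(z + 4)*(z^3 - 5*z^2 + 6*z) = z*(z + 2)*(z + 4)*(z^2 - 5*z + 6) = z*(z - 3)*(z + 2)*(z + 4)*(z - 2)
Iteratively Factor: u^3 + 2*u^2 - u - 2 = (u + 1)*(u^2 + u - 2) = (u + 1)*(u + 2)*(u - 1)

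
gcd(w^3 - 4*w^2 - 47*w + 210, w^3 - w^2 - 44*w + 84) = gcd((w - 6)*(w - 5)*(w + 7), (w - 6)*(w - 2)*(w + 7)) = w^2 + w - 42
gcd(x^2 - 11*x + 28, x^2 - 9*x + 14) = x - 7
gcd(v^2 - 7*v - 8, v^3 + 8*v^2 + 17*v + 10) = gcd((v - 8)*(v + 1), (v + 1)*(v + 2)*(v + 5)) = v + 1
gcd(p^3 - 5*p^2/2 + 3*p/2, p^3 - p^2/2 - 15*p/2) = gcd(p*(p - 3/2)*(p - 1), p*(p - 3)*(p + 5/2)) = p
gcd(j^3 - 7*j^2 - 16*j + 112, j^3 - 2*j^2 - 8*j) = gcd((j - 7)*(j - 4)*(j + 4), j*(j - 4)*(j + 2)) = j - 4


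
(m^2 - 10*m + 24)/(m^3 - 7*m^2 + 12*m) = (m - 6)/(m*(m - 3))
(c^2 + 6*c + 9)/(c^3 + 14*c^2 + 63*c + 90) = (c + 3)/(c^2 + 11*c + 30)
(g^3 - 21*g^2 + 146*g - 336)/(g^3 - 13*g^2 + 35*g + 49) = (g^2 - 14*g + 48)/(g^2 - 6*g - 7)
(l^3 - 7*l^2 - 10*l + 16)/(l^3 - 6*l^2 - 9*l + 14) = (l - 8)/(l - 7)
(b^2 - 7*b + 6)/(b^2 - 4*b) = (b^2 - 7*b + 6)/(b*(b - 4))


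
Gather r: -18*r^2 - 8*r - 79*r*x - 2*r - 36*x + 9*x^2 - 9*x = -18*r^2 + r*(-79*x - 10) + 9*x^2 - 45*x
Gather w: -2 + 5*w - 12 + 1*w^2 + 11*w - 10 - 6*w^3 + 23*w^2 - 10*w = -6*w^3 + 24*w^2 + 6*w - 24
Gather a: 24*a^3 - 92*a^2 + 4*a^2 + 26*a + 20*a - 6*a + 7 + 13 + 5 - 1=24*a^3 - 88*a^2 + 40*a + 24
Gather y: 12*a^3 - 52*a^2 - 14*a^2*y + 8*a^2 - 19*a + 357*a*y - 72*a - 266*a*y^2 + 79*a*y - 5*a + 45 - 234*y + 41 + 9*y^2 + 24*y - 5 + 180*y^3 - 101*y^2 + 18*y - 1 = 12*a^3 - 44*a^2 - 96*a + 180*y^3 + y^2*(-266*a - 92) + y*(-14*a^2 + 436*a - 192) + 80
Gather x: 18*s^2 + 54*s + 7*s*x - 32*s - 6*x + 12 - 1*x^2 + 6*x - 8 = 18*s^2 + 7*s*x + 22*s - x^2 + 4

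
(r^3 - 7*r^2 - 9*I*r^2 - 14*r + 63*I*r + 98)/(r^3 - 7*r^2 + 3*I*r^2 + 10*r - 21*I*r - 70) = (r - 7*I)/(r + 5*I)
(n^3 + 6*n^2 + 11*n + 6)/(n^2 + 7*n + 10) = (n^2 + 4*n + 3)/(n + 5)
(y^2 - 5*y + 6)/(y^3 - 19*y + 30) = 1/(y + 5)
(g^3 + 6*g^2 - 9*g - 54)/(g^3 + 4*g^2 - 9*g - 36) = (g + 6)/(g + 4)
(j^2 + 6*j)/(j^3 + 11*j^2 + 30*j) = 1/(j + 5)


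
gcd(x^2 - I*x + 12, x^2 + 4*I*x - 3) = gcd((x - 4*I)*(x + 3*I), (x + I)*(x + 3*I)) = x + 3*I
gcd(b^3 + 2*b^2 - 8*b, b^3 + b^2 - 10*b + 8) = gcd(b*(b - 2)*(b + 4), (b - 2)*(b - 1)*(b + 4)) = b^2 + 2*b - 8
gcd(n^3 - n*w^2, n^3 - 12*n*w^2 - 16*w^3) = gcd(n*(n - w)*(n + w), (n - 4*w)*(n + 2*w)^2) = 1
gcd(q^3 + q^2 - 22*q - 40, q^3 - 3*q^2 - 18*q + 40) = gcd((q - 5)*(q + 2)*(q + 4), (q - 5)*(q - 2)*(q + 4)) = q^2 - q - 20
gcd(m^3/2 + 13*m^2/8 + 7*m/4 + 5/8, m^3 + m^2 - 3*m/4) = 1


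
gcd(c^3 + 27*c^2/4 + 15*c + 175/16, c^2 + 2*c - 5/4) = c + 5/2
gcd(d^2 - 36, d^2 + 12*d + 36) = d + 6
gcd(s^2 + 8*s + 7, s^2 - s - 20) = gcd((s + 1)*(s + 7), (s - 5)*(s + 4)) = 1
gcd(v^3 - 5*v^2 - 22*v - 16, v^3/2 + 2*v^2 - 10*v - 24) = v + 2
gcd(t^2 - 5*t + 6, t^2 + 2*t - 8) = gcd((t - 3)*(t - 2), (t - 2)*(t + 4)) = t - 2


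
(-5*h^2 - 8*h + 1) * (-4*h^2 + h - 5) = 20*h^4 + 27*h^3 + 13*h^2 + 41*h - 5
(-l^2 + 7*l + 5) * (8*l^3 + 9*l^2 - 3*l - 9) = -8*l^5 + 47*l^4 + 106*l^3 + 33*l^2 - 78*l - 45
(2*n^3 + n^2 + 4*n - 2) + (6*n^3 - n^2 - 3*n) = 8*n^3 + n - 2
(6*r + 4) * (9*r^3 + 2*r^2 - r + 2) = 54*r^4 + 48*r^3 + 2*r^2 + 8*r + 8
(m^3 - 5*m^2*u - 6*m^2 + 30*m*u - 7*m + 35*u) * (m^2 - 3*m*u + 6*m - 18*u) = m^5 - 8*m^4*u + 15*m^3*u^2 - 43*m^3 + 344*m^2*u - 42*m^2 - 645*m*u^2 + 336*m*u - 630*u^2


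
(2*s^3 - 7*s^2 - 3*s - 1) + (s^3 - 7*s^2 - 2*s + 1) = 3*s^3 - 14*s^2 - 5*s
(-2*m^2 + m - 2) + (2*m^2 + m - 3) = 2*m - 5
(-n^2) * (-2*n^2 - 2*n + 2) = 2*n^4 + 2*n^3 - 2*n^2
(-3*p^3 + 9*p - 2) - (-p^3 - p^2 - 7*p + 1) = -2*p^3 + p^2 + 16*p - 3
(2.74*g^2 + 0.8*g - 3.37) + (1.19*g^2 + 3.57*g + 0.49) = 3.93*g^2 + 4.37*g - 2.88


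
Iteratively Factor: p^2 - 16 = (p - 4)*(p + 4)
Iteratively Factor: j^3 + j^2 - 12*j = (j - 3)*(j^2 + 4*j) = j*(j - 3)*(j + 4)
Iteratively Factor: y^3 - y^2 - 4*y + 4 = (y - 2)*(y^2 + y - 2) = (y - 2)*(y + 2)*(y - 1)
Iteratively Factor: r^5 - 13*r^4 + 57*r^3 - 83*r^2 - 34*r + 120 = (r - 4)*(r^4 - 9*r^3 + 21*r^2 + r - 30) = (r - 5)*(r - 4)*(r^3 - 4*r^2 + r + 6) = (r - 5)*(r - 4)*(r - 3)*(r^2 - r - 2) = (r - 5)*(r - 4)*(r - 3)*(r + 1)*(r - 2)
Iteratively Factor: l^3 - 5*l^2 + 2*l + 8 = (l - 2)*(l^2 - 3*l - 4) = (l - 2)*(l + 1)*(l - 4)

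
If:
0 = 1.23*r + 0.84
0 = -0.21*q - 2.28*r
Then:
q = 7.41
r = -0.68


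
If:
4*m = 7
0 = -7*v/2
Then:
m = 7/4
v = 0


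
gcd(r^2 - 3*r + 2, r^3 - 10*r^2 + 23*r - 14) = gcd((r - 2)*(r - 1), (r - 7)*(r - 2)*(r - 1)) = r^2 - 3*r + 2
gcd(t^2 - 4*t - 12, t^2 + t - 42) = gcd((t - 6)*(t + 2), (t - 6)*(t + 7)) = t - 6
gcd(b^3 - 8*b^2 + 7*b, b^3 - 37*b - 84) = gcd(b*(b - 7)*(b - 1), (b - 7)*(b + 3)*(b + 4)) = b - 7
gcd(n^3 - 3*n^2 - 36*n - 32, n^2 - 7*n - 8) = n^2 - 7*n - 8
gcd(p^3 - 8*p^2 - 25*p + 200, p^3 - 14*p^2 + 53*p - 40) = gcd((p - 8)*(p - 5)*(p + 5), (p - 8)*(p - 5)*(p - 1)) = p^2 - 13*p + 40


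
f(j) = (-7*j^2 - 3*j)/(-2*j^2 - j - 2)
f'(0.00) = 1.50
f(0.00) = 0.00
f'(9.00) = 0.01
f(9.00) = 3.43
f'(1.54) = 0.75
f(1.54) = 2.56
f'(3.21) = 0.16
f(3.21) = 3.17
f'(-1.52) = -1.32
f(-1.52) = 2.28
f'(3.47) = 0.13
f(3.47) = 3.20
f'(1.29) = 1.00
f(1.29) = 2.34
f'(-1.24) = -1.85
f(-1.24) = 1.84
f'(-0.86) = -2.53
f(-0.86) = 0.99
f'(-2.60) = -0.36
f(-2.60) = 3.06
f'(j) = (-14*j - 3)/(-2*j^2 - j - 2) + (4*j + 1)*(-7*j^2 - 3*j)/(-2*j^2 - j - 2)^2 = (j^2 + 28*j + 6)/(4*j^4 + 4*j^3 + 9*j^2 + 4*j + 4)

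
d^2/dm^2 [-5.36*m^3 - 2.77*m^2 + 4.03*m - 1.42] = -32.16*m - 5.54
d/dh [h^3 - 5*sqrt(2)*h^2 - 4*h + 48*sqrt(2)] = 3*h^2 - 10*sqrt(2)*h - 4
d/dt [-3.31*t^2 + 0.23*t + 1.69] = 0.23 - 6.62*t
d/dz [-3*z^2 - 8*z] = -6*z - 8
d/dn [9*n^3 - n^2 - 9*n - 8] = 27*n^2 - 2*n - 9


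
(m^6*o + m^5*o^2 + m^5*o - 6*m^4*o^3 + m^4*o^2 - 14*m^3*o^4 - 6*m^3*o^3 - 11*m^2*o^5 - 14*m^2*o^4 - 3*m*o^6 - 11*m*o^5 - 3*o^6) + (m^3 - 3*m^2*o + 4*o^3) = m^6*o + m^5*o^2 + m^5*o - 6*m^4*o^3 + m^4*o^2 - 14*m^3*o^4 - 6*m^3*o^3 + m^3 - 11*m^2*o^5 - 14*m^2*o^4 - 3*m^2*o - 3*m*o^6 - 11*m*o^5 - 3*o^6 + 4*o^3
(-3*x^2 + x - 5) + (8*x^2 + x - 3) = 5*x^2 + 2*x - 8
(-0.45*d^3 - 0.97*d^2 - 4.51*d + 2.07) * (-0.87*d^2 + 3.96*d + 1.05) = 0.3915*d^5 - 0.9381*d^4 - 0.39*d^3 - 20.679*d^2 + 3.4617*d + 2.1735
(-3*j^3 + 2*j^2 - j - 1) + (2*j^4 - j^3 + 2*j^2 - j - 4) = 2*j^4 - 4*j^3 + 4*j^2 - 2*j - 5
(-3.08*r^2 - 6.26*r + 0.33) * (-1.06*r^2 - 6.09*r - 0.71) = 3.2648*r^4 + 25.3928*r^3 + 39.9604*r^2 + 2.4349*r - 0.2343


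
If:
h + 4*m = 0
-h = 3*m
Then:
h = 0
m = 0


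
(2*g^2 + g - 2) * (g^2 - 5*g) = 2*g^4 - 9*g^3 - 7*g^2 + 10*g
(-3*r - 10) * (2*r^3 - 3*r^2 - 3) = -6*r^4 - 11*r^3 + 30*r^2 + 9*r + 30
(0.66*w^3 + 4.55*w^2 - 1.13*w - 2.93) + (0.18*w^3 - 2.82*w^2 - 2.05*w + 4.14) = 0.84*w^3 + 1.73*w^2 - 3.18*w + 1.21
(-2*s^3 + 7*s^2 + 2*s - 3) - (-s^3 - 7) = -s^3 + 7*s^2 + 2*s + 4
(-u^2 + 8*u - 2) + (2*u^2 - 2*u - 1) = u^2 + 6*u - 3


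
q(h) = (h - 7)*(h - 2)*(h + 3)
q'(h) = (h - 7)*(h - 2) + (h - 7)*(h + 3) + (h - 2)*(h + 3) = 3*h^2 - 12*h - 13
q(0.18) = 39.47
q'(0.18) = -15.06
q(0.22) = 38.86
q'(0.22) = -15.49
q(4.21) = -44.46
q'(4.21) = -10.35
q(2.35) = -8.71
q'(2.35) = -24.63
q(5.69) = -42.01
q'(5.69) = 15.85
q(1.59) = 10.18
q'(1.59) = -24.50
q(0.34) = 36.93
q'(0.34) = -16.73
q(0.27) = 38.07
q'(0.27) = -16.02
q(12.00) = 750.00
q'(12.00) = 275.00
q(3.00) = -24.00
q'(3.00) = -22.00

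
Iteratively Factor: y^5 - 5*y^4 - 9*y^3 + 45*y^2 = (y - 3)*(y^4 - 2*y^3 - 15*y^2) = (y - 3)*(y + 3)*(y^3 - 5*y^2) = y*(y - 3)*(y + 3)*(y^2 - 5*y) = y*(y - 5)*(y - 3)*(y + 3)*(y)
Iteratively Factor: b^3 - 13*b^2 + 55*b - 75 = (b - 3)*(b^2 - 10*b + 25) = (b - 5)*(b - 3)*(b - 5)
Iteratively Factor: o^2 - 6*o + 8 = (o - 4)*(o - 2)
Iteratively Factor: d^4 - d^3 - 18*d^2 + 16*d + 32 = (d + 4)*(d^3 - 5*d^2 + 2*d + 8) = (d - 4)*(d + 4)*(d^2 - d - 2) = (d - 4)*(d + 1)*(d + 4)*(d - 2)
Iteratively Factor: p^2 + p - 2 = (p + 2)*(p - 1)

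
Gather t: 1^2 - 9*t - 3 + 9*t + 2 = 0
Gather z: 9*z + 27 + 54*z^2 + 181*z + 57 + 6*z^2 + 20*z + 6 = 60*z^2 + 210*z + 90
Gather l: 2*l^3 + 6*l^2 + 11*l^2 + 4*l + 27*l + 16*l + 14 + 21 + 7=2*l^3 + 17*l^2 + 47*l + 42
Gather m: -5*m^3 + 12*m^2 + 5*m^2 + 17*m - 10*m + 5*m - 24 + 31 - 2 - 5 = -5*m^3 + 17*m^2 + 12*m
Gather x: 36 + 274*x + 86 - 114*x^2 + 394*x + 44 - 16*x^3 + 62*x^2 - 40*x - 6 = -16*x^3 - 52*x^2 + 628*x + 160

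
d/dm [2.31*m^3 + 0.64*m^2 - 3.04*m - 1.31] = 6.93*m^2 + 1.28*m - 3.04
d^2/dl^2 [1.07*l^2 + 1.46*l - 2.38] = 2.14000000000000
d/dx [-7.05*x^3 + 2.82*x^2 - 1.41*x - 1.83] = -21.15*x^2 + 5.64*x - 1.41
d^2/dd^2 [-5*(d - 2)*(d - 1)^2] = 40 - 30*d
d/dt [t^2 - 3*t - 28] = 2*t - 3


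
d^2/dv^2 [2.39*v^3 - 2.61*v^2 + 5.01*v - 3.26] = 14.34*v - 5.22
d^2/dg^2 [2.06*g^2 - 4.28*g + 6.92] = 4.12000000000000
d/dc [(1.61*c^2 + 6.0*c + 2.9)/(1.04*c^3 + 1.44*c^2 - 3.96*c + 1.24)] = (-1.6744*c^4 - 12.48*c^3 - 24.0636*c^2 - 4.3592*c + 18.924)/(1.0816*c^6 + 2.9952*c^5 - 6.1632*c^4 - 8.8256*c^3 + 19.2528*c^2 - 9.8208*c + 1.5376)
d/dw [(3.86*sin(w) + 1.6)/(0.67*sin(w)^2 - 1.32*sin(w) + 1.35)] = (-2.5862*sin(w)^2 - 2.144*sin(w) + 7.323)*cos(w)/(0.4489*sin(w)^4 - 1.7688*sin(w)^3 + 3.5514*sin(w)^2 - 3.564*sin(w) + 1.8225)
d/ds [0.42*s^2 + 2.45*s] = 0.84*s + 2.45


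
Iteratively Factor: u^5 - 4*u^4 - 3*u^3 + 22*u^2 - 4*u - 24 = (u + 2)*(u^4 - 6*u^3 + 9*u^2 + 4*u - 12) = (u - 3)*(u + 2)*(u^3 - 3*u^2 + 4) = (u - 3)*(u + 1)*(u + 2)*(u^2 - 4*u + 4) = (u - 3)*(u - 2)*(u + 1)*(u + 2)*(u - 2)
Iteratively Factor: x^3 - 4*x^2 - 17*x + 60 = (x - 3)*(x^2 - x - 20) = (x - 5)*(x - 3)*(x + 4)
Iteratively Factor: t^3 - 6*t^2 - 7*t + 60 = (t - 4)*(t^2 - 2*t - 15) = (t - 4)*(t + 3)*(t - 5)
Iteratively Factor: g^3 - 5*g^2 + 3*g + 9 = (g - 3)*(g^2 - 2*g - 3) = (g - 3)^2*(g + 1)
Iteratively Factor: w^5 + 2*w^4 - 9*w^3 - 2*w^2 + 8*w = (w - 2)*(w^4 + 4*w^3 - w^2 - 4*w) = w*(w - 2)*(w^3 + 4*w^2 - w - 4) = w*(w - 2)*(w - 1)*(w^2 + 5*w + 4) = w*(w - 2)*(w - 1)*(w + 4)*(w + 1)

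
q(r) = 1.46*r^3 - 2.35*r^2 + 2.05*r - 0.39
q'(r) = 4.38*r^2 - 4.7*r + 2.05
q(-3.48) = -97.51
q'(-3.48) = 71.45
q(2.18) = 8.04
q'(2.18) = 12.62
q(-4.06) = -145.16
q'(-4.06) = 93.33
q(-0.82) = -4.46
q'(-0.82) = 8.85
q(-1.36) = -11.20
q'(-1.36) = 16.54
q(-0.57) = -2.59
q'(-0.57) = 6.15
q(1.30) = 1.51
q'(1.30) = 3.34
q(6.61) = 332.14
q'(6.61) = 162.35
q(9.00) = 892.05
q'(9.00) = 314.53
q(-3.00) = -67.11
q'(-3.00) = 55.57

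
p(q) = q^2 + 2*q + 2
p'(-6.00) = -10.00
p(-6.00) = 26.00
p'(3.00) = 8.00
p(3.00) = 17.00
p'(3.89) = 9.78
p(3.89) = 24.91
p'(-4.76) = -7.52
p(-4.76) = 15.14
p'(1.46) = 4.92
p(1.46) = 7.05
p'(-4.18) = -6.36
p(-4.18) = 11.11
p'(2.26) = 6.52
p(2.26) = 11.63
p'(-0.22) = 1.56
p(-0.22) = 1.61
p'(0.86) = 3.72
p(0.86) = 4.46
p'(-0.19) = 1.62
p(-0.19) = 1.66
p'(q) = 2*q + 2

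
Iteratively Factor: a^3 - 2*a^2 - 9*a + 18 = (a - 3)*(a^2 + a - 6) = (a - 3)*(a - 2)*(a + 3)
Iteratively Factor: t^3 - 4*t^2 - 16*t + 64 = (t - 4)*(t^2 - 16) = (t - 4)*(t + 4)*(t - 4)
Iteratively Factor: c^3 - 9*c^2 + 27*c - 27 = (c - 3)*(c^2 - 6*c + 9) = (c - 3)^2*(c - 3)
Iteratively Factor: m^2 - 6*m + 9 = (m - 3)*(m - 3)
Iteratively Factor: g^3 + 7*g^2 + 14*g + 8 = (g + 2)*(g^2 + 5*g + 4) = (g + 2)*(g + 4)*(g + 1)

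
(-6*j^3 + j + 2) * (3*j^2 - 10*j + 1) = -18*j^5 + 60*j^4 - 3*j^3 - 4*j^2 - 19*j + 2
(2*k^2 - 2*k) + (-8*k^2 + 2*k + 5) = 5 - 6*k^2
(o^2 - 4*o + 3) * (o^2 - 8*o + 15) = o^4 - 12*o^3 + 50*o^2 - 84*o + 45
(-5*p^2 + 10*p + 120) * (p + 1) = -5*p^3 + 5*p^2 + 130*p + 120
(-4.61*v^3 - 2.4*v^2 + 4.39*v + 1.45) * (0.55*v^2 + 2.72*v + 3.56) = -2.5355*v^5 - 13.8592*v^4 - 20.5251*v^3 + 4.1943*v^2 + 19.5724*v + 5.162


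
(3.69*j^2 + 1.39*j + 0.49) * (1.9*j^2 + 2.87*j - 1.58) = 7.011*j^4 + 13.2313*j^3 - 0.9099*j^2 - 0.7899*j - 0.7742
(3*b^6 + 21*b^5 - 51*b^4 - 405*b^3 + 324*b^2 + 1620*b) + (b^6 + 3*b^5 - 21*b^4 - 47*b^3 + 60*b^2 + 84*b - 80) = 4*b^6 + 24*b^5 - 72*b^4 - 452*b^3 + 384*b^2 + 1704*b - 80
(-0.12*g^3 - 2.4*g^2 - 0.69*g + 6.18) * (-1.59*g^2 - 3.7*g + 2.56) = 0.1908*g^5 + 4.26*g^4 + 9.6699*g^3 - 13.4172*g^2 - 24.6324*g + 15.8208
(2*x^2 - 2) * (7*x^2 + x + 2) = 14*x^4 + 2*x^3 - 10*x^2 - 2*x - 4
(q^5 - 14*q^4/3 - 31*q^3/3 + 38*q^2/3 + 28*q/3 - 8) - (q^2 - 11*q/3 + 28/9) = q^5 - 14*q^4/3 - 31*q^3/3 + 35*q^2/3 + 13*q - 100/9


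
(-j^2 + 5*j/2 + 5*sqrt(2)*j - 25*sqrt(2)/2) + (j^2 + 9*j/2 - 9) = 7*j + 5*sqrt(2)*j - 25*sqrt(2)/2 - 9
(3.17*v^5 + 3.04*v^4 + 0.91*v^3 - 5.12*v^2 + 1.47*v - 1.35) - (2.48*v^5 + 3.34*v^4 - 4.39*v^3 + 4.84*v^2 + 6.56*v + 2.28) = 0.69*v^5 - 0.3*v^4 + 5.3*v^3 - 9.96*v^2 - 5.09*v - 3.63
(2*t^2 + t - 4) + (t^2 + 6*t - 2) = 3*t^2 + 7*t - 6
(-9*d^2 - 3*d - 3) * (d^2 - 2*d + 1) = -9*d^4 + 15*d^3 - 6*d^2 + 3*d - 3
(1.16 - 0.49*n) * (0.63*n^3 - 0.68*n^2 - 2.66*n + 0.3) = -0.3087*n^4 + 1.064*n^3 + 0.5146*n^2 - 3.2326*n + 0.348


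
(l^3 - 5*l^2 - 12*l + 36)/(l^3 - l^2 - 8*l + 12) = (l - 6)/(l - 2)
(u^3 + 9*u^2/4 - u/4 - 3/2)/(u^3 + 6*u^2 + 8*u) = (4*u^2 + u - 3)/(4*u*(u + 4))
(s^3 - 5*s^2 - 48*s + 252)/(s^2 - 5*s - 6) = (s^2 + s - 42)/(s + 1)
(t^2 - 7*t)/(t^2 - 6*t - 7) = t/(t + 1)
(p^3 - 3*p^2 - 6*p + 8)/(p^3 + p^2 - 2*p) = (p - 4)/p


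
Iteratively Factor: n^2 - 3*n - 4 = (n + 1)*(n - 4)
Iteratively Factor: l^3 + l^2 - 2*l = (l + 2)*(l^2 - l) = (l - 1)*(l + 2)*(l)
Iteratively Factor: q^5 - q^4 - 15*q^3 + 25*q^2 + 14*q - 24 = (q - 1)*(q^4 - 15*q^2 + 10*q + 24) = (q - 3)*(q - 1)*(q^3 + 3*q^2 - 6*q - 8) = (q - 3)*(q - 2)*(q - 1)*(q^2 + 5*q + 4) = (q - 3)*(q - 2)*(q - 1)*(q + 1)*(q + 4)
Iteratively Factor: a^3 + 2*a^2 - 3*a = (a)*(a^2 + 2*a - 3) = a*(a + 3)*(a - 1)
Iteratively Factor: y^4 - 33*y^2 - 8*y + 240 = (y - 5)*(y^3 + 5*y^2 - 8*y - 48) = (y - 5)*(y + 4)*(y^2 + y - 12) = (y - 5)*(y + 4)^2*(y - 3)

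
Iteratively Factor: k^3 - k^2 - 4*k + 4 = (k - 2)*(k^2 + k - 2) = (k - 2)*(k + 2)*(k - 1)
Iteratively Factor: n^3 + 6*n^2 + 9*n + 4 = (n + 1)*(n^2 + 5*n + 4) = (n + 1)*(n + 4)*(n + 1)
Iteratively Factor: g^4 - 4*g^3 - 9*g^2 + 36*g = (g - 3)*(g^3 - g^2 - 12*g) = g*(g - 3)*(g^2 - g - 12) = g*(g - 4)*(g - 3)*(g + 3)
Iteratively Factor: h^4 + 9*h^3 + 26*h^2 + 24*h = (h + 4)*(h^3 + 5*h^2 + 6*h) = h*(h + 4)*(h^2 + 5*h + 6) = h*(h + 3)*(h + 4)*(h + 2)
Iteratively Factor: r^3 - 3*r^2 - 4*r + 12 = (r - 2)*(r^2 - r - 6) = (r - 3)*(r - 2)*(r + 2)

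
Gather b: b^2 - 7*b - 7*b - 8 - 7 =b^2 - 14*b - 15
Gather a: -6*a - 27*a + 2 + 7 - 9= -33*a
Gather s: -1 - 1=-2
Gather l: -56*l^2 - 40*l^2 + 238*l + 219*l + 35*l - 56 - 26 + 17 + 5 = -96*l^2 + 492*l - 60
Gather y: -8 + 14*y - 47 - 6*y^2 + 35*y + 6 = -6*y^2 + 49*y - 49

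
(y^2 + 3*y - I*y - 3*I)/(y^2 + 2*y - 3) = (y - I)/(y - 1)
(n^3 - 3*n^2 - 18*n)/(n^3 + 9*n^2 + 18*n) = (n - 6)/(n + 6)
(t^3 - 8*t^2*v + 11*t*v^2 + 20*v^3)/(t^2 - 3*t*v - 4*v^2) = t - 5*v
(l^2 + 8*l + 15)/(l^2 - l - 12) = (l + 5)/(l - 4)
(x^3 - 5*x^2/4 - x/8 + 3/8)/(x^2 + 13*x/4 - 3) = (2*x^2 - x - 1)/(2*(x + 4))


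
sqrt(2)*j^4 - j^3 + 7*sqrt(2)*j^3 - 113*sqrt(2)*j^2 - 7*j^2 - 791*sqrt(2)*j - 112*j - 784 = (j + 7)*(j - 8*sqrt(2))*(j + 7*sqrt(2))*(sqrt(2)*j + 1)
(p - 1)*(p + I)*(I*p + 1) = I*p^3 - I*p^2 + I*p - I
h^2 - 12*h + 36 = (h - 6)^2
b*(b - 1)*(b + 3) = b^3 + 2*b^2 - 3*b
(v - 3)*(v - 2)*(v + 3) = v^3 - 2*v^2 - 9*v + 18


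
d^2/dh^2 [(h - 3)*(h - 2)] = 2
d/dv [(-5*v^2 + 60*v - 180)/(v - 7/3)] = 15*(-3*v^2 + 14*v + 24)/(9*v^2 - 42*v + 49)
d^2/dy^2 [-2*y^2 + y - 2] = -4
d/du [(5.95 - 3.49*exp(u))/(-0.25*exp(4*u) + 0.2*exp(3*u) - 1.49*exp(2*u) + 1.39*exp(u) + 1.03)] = (-2.6175*exp(4*u) + 7.346*exp(3*u) - 8.7701*exp(2*u) + 17.731*exp(u) - 11.8652)*exp(u)/(0.0625*exp(8*u) - 0.1*exp(7*u) + 0.785*exp(6*u) - 1.291*exp(5*u) + 2.2611*exp(4*u) - 3.7302*exp(3*u) - 1.1373*exp(2*u) + 2.8634*exp(u) + 1.0609)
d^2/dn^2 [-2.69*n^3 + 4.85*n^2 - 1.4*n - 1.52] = 9.7 - 16.14*n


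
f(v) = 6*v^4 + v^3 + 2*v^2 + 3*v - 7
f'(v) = 24*v^3 + 3*v^2 + 4*v + 3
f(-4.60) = 2610.66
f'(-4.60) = -2287.98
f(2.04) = 119.85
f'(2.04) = 227.40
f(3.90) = 1482.50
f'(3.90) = 1487.89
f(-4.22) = 1843.64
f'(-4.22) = -1764.09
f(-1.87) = 61.21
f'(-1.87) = -150.93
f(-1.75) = 44.79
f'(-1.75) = -123.44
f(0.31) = -5.79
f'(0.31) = 5.24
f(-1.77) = 47.30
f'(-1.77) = -127.77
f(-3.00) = 461.00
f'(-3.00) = -630.00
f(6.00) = 8075.00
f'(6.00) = 5319.00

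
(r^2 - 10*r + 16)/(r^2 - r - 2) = (r - 8)/(r + 1)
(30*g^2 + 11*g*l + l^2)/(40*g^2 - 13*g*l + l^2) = (30*g^2 + 11*g*l + l^2)/(40*g^2 - 13*g*l + l^2)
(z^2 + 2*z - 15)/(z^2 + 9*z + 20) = (z - 3)/(z + 4)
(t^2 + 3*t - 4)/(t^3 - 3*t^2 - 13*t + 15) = (t + 4)/(t^2 - 2*t - 15)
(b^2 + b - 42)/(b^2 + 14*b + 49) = (b - 6)/(b + 7)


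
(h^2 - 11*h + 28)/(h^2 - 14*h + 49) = (h - 4)/(h - 7)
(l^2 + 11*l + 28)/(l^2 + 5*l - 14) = (l + 4)/(l - 2)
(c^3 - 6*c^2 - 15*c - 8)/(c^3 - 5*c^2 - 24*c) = (c^2 + 2*c + 1)/(c*(c + 3))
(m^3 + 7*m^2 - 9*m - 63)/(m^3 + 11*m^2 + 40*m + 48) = (m^2 + 4*m - 21)/(m^2 + 8*m + 16)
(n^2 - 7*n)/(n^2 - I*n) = (n - 7)/(n - I)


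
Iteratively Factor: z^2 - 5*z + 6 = (z - 2)*(z - 3)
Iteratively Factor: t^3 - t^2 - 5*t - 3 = (t + 1)*(t^2 - 2*t - 3) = (t - 3)*(t + 1)*(t + 1)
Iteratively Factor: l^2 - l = (l)*(l - 1)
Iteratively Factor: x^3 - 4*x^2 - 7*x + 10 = (x - 1)*(x^2 - 3*x - 10) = (x - 5)*(x - 1)*(x + 2)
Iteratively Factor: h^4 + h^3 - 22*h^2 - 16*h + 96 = (h - 4)*(h^3 + 5*h^2 - 2*h - 24) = (h - 4)*(h + 4)*(h^2 + h - 6) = (h - 4)*(h - 2)*(h + 4)*(h + 3)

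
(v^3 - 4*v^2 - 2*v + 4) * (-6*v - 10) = -6*v^4 + 14*v^3 + 52*v^2 - 4*v - 40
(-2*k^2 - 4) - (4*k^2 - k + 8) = -6*k^2 + k - 12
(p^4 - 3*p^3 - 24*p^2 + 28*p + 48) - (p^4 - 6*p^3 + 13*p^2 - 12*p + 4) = 3*p^3 - 37*p^2 + 40*p + 44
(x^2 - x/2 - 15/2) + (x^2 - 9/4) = 2*x^2 - x/2 - 39/4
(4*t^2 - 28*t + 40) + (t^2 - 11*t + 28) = 5*t^2 - 39*t + 68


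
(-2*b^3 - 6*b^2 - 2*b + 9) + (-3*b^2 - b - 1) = -2*b^3 - 9*b^2 - 3*b + 8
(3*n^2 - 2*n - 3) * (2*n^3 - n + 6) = 6*n^5 - 4*n^4 - 9*n^3 + 20*n^2 - 9*n - 18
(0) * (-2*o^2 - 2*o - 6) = 0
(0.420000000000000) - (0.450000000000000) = -0.0300000000000000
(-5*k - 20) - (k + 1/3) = -6*k - 61/3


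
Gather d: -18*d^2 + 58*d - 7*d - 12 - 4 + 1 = -18*d^2 + 51*d - 15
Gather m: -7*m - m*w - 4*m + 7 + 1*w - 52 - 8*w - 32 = m*(-w - 11) - 7*w - 77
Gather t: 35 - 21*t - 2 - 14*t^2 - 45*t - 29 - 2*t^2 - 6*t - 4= -16*t^2 - 72*t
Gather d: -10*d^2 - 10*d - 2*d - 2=-10*d^2 - 12*d - 2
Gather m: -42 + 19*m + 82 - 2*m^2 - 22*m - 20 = -2*m^2 - 3*m + 20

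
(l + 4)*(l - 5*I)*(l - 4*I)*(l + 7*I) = l^4 + 4*l^3 - 2*I*l^3 + 43*l^2 - 8*I*l^2 + 172*l - 140*I*l - 560*I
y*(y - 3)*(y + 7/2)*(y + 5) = y^4 + 11*y^3/2 - 8*y^2 - 105*y/2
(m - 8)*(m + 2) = m^2 - 6*m - 16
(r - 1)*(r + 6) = r^2 + 5*r - 6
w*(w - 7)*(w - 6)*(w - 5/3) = w^4 - 44*w^3/3 + 191*w^2/3 - 70*w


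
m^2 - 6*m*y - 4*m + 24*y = (m - 4)*(m - 6*y)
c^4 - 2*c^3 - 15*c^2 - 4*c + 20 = (c - 5)*(c - 1)*(c + 2)^2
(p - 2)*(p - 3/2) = p^2 - 7*p/2 + 3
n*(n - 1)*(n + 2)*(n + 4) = n^4 + 5*n^3 + 2*n^2 - 8*n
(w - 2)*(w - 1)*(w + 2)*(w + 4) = w^4 + 3*w^3 - 8*w^2 - 12*w + 16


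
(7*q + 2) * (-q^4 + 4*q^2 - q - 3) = -7*q^5 - 2*q^4 + 28*q^3 + q^2 - 23*q - 6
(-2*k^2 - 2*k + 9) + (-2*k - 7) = -2*k^2 - 4*k + 2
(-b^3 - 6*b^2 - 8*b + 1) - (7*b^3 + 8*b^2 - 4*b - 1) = -8*b^3 - 14*b^2 - 4*b + 2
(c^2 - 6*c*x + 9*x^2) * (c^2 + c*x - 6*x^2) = c^4 - 5*c^3*x - 3*c^2*x^2 + 45*c*x^3 - 54*x^4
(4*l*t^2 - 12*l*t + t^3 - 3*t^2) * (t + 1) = 4*l*t^3 - 8*l*t^2 - 12*l*t + t^4 - 2*t^3 - 3*t^2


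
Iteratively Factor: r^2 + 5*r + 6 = (r + 2)*(r + 3)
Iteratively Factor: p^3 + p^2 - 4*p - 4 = (p - 2)*(p^2 + 3*p + 2) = (p - 2)*(p + 1)*(p + 2)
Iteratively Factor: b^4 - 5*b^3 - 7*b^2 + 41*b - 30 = (b - 2)*(b^3 - 3*b^2 - 13*b + 15) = (b - 2)*(b + 3)*(b^2 - 6*b + 5) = (b - 2)*(b - 1)*(b + 3)*(b - 5)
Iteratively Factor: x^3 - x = (x + 1)*(x^2 - x) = x*(x + 1)*(x - 1)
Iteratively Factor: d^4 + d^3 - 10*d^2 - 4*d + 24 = (d - 2)*(d^3 + 3*d^2 - 4*d - 12) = (d - 2)^2*(d^2 + 5*d + 6) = (d - 2)^2*(d + 2)*(d + 3)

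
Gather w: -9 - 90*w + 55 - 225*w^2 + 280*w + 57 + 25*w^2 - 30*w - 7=-200*w^2 + 160*w + 96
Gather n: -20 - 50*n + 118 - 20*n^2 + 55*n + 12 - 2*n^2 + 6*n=-22*n^2 + 11*n + 110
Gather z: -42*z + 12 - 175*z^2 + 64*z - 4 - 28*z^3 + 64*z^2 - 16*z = -28*z^3 - 111*z^2 + 6*z + 8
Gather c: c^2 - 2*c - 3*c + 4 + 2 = c^2 - 5*c + 6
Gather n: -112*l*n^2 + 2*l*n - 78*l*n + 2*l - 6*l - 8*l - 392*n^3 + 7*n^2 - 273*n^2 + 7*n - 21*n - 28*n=-12*l - 392*n^3 + n^2*(-112*l - 266) + n*(-76*l - 42)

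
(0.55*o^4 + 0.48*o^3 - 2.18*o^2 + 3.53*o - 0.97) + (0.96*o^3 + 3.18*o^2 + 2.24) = 0.55*o^4 + 1.44*o^3 + 1.0*o^2 + 3.53*o + 1.27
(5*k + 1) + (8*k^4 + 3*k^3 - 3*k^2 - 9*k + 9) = 8*k^4 + 3*k^3 - 3*k^2 - 4*k + 10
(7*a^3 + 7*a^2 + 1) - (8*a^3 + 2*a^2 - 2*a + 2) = -a^3 + 5*a^2 + 2*a - 1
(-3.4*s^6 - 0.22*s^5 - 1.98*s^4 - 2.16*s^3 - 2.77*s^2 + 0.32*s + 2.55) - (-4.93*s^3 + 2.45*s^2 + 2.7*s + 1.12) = -3.4*s^6 - 0.22*s^5 - 1.98*s^4 + 2.77*s^3 - 5.22*s^2 - 2.38*s + 1.43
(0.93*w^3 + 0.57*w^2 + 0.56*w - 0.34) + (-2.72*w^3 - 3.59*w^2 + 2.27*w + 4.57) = -1.79*w^3 - 3.02*w^2 + 2.83*w + 4.23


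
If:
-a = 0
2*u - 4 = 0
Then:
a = 0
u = 2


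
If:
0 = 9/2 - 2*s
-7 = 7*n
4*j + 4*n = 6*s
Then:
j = 35/8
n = -1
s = 9/4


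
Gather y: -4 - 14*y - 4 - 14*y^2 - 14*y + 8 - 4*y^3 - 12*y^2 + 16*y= -4*y^3 - 26*y^2 - 12*y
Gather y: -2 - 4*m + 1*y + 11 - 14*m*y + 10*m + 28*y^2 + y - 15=6*m + 28*y^2 + y*(2 - 14*m) - 6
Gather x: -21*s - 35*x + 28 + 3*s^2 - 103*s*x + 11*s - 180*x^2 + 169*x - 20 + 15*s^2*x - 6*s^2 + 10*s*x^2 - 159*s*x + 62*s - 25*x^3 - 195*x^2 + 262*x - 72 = -3*s^2 + 52*s - 25*x^3 + x^2*(10*s - 375) + x*(15*s^2 - 262*s + 396) - 64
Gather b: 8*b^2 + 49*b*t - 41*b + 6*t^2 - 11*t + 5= 8*b^2 + b*(49*t - 41) + 6*t^2 - 11*t + 5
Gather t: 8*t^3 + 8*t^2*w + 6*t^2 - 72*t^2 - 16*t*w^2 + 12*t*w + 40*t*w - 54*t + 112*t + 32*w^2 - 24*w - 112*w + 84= 8*t^3 + t^2*(8*w - 66) + t*(-16*w^2 + 52*w + 58) + 32*w^2 - 136*w + 84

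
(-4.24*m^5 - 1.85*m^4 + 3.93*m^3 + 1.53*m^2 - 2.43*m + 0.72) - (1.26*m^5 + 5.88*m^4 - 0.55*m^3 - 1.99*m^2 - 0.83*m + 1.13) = -5.5*m^5 - 7.73*m^4 + 4.48*m^3 + 3.52*m^2 - 1.6*m - 0.41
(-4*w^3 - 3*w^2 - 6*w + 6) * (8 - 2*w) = 8*w^4 - 26*w^3 - 12*w^2 - 60*w + 48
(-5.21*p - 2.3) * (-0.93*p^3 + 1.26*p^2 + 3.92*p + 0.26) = 4.8453*p^4 - 4.4256*p^3 - 23.3212*p^2 - 10.3706*p - 0.598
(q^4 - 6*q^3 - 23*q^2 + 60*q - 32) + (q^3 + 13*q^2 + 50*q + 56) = q^4 - 5*q^3 - 10*q^2 + 110*q + 24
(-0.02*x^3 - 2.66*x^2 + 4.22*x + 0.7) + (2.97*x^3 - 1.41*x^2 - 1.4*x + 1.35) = 2.95*x^3 - 4.07*x^2 + 2.82*x + 2.05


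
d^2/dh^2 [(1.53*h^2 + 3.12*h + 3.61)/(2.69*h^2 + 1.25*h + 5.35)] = (34.864014*h^3 + 24.6199560000001*h^2 - 196.57713*h - 46.77053)/(19.465109*h^6 + 27.135375*h^5 + 128.74878*h^4 + 109.889375*h^3 + 256.0617*h^2 + 107.334375*h + 153.130375)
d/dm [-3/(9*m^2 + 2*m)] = 6*(9*m + 1)/(m^2*(9*m + 2)^2)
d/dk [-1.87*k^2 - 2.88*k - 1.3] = -3.74*k - 2.88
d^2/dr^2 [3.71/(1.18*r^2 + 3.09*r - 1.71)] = (-10.331608*r^2 - 27.054804*r + 3.71*(2.36*r + 3.09)*(4.72*r + 6.18) + 14.972076)/(1.18*r^2 + 3.09*r - 1.71)^3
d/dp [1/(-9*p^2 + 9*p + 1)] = 9*(2*p - 1)/(-9*p^2 + 9*p + 1)^2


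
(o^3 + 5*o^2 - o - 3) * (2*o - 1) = 2*o^4 + 9*o^3 - 7*o^2 - 5*o + 3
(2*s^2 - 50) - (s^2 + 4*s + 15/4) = s^2 - 4*s - 215/4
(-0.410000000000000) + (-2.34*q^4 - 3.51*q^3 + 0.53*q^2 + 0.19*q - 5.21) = -2.34*q^4 - 3.51*q^3 + 0.53*q^2 + 0.19*q - 5.62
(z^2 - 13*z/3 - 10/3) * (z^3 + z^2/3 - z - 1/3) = z^5 - 4*z^4 - 52*z^3/9 + 26*z^2/9 + 43*z/9 + 10/9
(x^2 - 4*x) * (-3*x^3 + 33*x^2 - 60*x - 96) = -3*x^5 + 45*x^4 - 192*x^3 + 144*x^2 + 384*x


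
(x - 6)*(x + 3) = x^2 - 3*x - 18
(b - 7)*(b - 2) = b^2 - 9*b + 14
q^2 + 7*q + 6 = (q + 1)*(q + 6)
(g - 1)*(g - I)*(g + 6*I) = g^3 - g^2 + 5*I*g^2 + 6*g - 5*I*g - 6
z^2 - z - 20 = (z - 5)*(z + 4)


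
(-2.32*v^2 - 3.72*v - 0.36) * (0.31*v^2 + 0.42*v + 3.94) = -0.7192*v^4 - 2.1276*v^3 - 10.8148*v^2 - 14.808*v - 1.4184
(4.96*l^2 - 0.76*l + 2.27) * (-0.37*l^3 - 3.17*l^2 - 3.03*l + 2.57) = -1.8352*l^5 - 15.442*l^4 - 13.4595*l^3 + 7.8541*l^2 - 8.8313*l + 5.8339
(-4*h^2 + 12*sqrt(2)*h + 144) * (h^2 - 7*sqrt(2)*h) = -4*h^4 + 40*sqrt(2)*h^3 - 24*h^2 - 1008*sqrt(2)*h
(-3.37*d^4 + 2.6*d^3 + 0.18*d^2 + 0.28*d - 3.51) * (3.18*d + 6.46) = -10.7166*d^5 - 13.5022*d^4 + 17.3684*d^3 + 2.0532*d^2 - 9.353*d - 22.6746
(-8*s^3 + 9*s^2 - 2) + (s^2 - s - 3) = -8*s^3 + 10*s^2 - s - 5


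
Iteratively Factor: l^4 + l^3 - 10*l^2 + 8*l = (l - 1)*(l^3 + 2*l^2 - 8*l) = l*(l - 1)*(l^2 + 2*l - 8) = l*(l - 2)*(l - 1)*(l + 4)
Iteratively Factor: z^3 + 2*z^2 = (z)*(z^2 + 2*z) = z*(z + 2)*(z)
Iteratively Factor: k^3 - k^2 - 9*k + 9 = (k + 3)*(k^2 - 4*k + 3) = (k - 1)*(k + 3)*(k - 3)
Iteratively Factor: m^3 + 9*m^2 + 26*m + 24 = (m + 3)*(m^2 + 6*m + 8) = (m + 2)*(m + 3)*(m + 4)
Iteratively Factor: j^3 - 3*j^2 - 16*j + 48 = (j - 4)*(j^2 + j - 12) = (j - 4)*(j - 3)*(j + 4)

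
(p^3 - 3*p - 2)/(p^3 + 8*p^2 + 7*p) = (p^2 - p - 2)/(p*(p + 7))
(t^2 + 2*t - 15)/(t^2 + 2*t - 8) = (t^2 + 2*t - 15)/(t^2 + 2*t - 8)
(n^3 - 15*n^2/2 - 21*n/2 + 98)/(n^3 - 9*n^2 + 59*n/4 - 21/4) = 2*(2*n^2 - n - 28)/(4*n^2 - 8*n + 3)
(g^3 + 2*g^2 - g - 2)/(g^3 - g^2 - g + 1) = (g + 2)/(g - 1)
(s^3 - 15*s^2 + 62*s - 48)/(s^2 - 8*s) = s - 7 + 6/s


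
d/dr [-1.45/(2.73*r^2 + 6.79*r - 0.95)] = (7.917*r + 9.8455)/(2.73*r^2 + 6.79*r - 0.95)^2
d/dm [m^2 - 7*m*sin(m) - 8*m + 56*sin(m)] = -7*m*cos(m) + 2*m - 7*sin(m) + 56*cos(m) - 8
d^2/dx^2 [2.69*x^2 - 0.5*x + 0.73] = 5.38000000000000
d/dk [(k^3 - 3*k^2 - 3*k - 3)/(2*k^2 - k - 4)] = (2*k^4 - 2*k^3 - 3*k^2 + 36*k + 9)/(4*k^4 - 4*k^3 - 15*k^2 + 8*k + 16)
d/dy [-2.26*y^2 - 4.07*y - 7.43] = -4.52*y - 4.07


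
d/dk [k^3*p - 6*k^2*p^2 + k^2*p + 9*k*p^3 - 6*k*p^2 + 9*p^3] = p*(3*k^2 - 12*k*p + 2*k + 9*p^2 - 6*p)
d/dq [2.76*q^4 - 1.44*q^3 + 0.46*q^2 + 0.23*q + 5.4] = 11.04*q^3 - 4.32*q^2 + 0.92*q + 0.23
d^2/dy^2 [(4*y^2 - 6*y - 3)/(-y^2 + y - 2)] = 2*(2*y^3 + 33*y^2 - 45*y - 7)/(y^6 - 3*y^5 + 9*y^4 - 13*y^3 + 18*y^2 - 12*y + 8)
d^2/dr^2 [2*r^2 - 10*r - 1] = 4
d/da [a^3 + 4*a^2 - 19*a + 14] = 3*a^2 + 8*a - 19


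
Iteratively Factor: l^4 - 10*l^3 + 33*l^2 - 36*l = (l - 4)*(l^3 - 6*l^2 + 9*l) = l*(l - 4)*(l^2 - 6*l + 9) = l*(l - 4)*(l - 3)*(l - 3)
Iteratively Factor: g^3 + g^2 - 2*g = (g - 1)*(g^2 + 2*g) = (g - 1)*(g + 2)*(g)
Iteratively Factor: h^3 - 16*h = (h - 4)*(h^2 + 4*h) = h*(h - 4)*(h + 4)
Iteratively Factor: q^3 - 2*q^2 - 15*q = (q)*(q^2 - 2*q - 15) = q*(q + 3)*(q - 5)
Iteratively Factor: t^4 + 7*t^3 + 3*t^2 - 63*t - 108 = (t + 3)*(t^3 + 4*t^2 - 9*t - 36) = (t - 3)*(t + 3)*(t^2 + 7*t + 12) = (t - 3)*(t + 3)*(t + 4)*(t + 3)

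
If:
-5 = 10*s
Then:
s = -1/2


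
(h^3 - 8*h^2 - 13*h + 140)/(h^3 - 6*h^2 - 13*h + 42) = (h^2 - h - 20)/(h^2 + h - 6)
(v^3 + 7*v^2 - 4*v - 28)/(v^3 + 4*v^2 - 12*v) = (v^2 + 9*v + 14)/(v*(v + 6))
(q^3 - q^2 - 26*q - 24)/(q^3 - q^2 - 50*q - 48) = (q^2 - 2*q - 24)/(q^2 - 2*q - 48)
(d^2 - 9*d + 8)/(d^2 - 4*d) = (d^2 - 9*d + 8)/(d*(d - 4))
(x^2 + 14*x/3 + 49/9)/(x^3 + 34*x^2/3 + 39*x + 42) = (x + 7/3)/(x^2 + 9*x + 18)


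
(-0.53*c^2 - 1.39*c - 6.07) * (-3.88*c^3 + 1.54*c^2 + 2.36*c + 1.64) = 2.0564*c^5 + 4.577*c^4 + 20.1602*c^3 - 13.4974*c^2 - 16.6048*c - 9.9548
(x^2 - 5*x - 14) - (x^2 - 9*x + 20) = 4*x - 34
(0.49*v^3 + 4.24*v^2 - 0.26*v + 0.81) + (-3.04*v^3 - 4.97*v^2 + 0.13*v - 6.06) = -2.55*v^3 - 0.73*v^2 - 0.13*v - 5.25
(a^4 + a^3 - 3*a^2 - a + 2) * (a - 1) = a^5 - 4*a^3 + 2*a^2 + 3*a - 2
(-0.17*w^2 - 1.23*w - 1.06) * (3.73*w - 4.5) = -0.6341*w^3 - 3.8229*w^2 + 1.5812*w + 4.77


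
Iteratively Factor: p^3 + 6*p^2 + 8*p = (p + 2)*(p^2 + 4*p) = p*(p + 2)*(p + 4)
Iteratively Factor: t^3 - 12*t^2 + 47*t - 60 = (t - 4)*(t^2 - 8*t + 15) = (t - 5)*(t - 4)*(t - 3)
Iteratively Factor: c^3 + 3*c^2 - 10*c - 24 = (c + 4)*(c^2 - c - 6) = (c - 3)*(c + 4)*(c + 2)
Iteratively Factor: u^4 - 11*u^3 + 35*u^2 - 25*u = (u - 1)*(u^3 - 10*u^2 + 25*u) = (u - 5)*(u - 1)*(u^2 - 5*u) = u*(u - 5)*(u - 1)*(u - 5)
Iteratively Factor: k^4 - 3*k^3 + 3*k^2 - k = (k)*(k^3 - 3*k^2 + 3*k - 1) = k*(k - 1)*(k^2 - 2*k + 1) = k*(k - 1)^2*(k - 1)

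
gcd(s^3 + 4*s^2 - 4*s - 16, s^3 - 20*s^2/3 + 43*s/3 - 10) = s - 2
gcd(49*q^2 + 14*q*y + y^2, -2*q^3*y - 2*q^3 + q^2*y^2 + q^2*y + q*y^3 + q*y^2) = 1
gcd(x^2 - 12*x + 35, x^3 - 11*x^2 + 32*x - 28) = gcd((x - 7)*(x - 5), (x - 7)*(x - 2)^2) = x - 7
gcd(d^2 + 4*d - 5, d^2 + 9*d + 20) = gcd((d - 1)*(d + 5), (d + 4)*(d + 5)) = d + 5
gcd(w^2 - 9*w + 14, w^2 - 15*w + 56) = w - 7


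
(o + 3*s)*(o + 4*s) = o^2 + 7*o*s + 12*s^2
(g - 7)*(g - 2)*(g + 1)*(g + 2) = g^4 - 6*g^3 - 11*g^2 + 24*g + 28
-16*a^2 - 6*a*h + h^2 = (-8*a + h)*(2*a + h)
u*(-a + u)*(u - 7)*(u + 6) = -a*u^3 + a*u^2 + 42*a*u + u^4 - u^3 - 42*u^2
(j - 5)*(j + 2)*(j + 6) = j^3 + 3*j^2 - 28*j - 60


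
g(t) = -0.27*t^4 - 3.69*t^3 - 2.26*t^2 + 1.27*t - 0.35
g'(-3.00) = -55.64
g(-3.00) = 53.26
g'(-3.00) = -55.64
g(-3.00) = 53.26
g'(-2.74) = -47.24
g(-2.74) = 39.89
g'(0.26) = -0.67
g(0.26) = -0.24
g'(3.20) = -161.94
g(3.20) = -168.65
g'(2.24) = -76.54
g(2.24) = -57.12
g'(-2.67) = -45.02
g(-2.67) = 36.66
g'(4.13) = -282.30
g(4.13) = -372.15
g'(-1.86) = -21.67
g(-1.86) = 9.98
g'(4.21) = -294.55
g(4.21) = -395.22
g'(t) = -1.08*t^3 - 11.07*t^2 - 4.52*t + 1.27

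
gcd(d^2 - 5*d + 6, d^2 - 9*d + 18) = d - 3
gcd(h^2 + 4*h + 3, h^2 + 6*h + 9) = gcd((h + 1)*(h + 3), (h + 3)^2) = h + 3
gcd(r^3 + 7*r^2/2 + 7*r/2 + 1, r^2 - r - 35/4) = 1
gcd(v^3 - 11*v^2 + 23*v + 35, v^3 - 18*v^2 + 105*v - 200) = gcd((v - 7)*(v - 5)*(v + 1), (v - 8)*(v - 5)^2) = v - 5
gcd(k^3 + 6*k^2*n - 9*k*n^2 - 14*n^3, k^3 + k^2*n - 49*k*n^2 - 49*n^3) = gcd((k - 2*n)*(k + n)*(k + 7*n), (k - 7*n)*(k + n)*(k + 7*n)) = k^2 + 8*k*n + 7*n^2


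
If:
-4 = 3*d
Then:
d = -4/3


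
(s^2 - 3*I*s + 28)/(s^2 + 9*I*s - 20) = (s - 7*I)/(s + 5*I)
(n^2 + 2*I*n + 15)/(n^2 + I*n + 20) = (n - 3*I)/(n - 4*I)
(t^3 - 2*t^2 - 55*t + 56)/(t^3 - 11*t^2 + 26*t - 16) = (t + 7)/(t - 2)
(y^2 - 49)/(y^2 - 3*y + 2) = (y^2 - 49)/(y^2 - 3*y + 2)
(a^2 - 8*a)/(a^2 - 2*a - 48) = a/(a + 6)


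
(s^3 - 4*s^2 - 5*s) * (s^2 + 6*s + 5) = s^5 + 2*s^4 - 24*s^3 - 50*s^2 - 25*s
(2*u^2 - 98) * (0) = 0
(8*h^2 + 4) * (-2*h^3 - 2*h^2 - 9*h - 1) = -16*h^5 - 16*h^4 - 80*h^3 - 16*h^2 - 36*h - 4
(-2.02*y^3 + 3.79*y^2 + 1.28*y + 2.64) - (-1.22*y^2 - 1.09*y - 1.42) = -2.02*y^3 + 5.01*y^2 + 2.37*y + 4.06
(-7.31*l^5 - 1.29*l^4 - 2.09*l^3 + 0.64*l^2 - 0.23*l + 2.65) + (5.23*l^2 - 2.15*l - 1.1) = -7.31*l^5 - 1.29*l^4 - 2.09*l^3 + 5.87*l^2 - 2.38*l + 1.55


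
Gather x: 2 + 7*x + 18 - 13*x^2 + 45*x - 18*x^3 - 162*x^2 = -18*x^3 - 175*x^2 + 52*x + 20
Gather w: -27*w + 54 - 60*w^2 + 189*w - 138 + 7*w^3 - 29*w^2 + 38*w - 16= 7*w^3 - 89*w^2 + 200*w - 100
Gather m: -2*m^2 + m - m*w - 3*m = -2*m^2 + m*(-w - 2)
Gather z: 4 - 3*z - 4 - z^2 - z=-z^2 - 4*z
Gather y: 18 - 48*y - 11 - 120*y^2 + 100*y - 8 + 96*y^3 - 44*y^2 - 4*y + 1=96*y^3 - 164*y^2 + 48*y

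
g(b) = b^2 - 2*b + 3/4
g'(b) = 2*b - 2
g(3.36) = 5.32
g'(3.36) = 4.72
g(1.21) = -0.21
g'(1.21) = 0.42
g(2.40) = 1.71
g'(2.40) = 2.80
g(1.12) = -0.24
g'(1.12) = 0.24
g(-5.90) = 47.36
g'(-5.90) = -13.80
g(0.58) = -0.07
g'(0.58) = -0.84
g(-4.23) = 27.10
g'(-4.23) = -10.46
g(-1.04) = 3.91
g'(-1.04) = -4.08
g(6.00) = 24.75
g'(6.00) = 10.00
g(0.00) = 0.75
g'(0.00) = -2.00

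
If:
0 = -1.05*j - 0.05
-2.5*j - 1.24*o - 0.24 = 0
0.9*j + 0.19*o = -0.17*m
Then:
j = -0.05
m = 0.36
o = -0.10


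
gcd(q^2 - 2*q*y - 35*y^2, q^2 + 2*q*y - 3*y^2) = 1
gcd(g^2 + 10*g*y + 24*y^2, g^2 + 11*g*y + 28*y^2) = g + 4*y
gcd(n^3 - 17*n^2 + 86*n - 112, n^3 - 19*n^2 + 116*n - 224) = n^2 - 15*n + 56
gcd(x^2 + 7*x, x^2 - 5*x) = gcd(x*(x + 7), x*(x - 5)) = x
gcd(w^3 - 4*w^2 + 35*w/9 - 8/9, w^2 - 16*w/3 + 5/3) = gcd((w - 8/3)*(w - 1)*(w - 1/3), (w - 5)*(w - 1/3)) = w - 1/3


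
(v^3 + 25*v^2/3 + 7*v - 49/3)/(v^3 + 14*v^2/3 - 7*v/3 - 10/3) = (3*v^2 + 28*v + 49)/(3*v^2 + 17*v + 10)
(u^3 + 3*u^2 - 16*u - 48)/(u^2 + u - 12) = (u^2 - u - 12)/(u - 3)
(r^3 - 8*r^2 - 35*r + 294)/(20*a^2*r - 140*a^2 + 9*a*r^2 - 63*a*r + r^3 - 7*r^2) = (r^2 - r - 42)/(20*a^2 + 9*a*r + r^2)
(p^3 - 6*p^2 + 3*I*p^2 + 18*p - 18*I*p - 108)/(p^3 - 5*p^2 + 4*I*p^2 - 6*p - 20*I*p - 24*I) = (p^2 + 3*I*p + 18)/(p^2 + p*(1 + 4*I) + 4*I)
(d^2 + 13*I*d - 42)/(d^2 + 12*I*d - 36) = (d + 7*I)/(d + 6*I)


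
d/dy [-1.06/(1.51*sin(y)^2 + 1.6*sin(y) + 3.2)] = (3.2012*sin(y) + 1.696)*cos(y)/(1.51*sin(y)^2 + 1.6*sin(y) + 3.2)^2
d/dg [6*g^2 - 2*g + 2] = 12*g - 2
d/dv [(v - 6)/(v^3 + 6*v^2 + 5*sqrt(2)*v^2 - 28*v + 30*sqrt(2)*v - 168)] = (v^3 + 6*v^2 + 5*sqrt(2)*v^2 - 28*v + 30*sqrt(2)*v - (v - 6)*(3*v^2 + 12*v + 10*sqrt(2)*v - 28 + 30*sqrt(2)) - 168)/(v^3 + 6*v^2 + 5*sqrt(2)*v^2 - 28*v + 30*sqrt(2)*v - 168)^2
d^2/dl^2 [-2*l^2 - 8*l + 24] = -4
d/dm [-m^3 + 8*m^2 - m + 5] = -3*m^2 + 16*m - 1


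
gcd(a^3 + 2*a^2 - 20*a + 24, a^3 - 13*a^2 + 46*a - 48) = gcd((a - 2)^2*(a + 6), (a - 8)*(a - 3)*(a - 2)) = a - 2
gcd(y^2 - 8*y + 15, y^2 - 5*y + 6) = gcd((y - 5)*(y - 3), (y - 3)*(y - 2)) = y - 3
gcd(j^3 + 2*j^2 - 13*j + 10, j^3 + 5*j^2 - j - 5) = j^2 + 4*j - 5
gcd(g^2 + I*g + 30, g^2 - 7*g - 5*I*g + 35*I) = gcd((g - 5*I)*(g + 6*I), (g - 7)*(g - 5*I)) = g - 5*I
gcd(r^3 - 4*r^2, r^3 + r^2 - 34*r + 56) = r - 4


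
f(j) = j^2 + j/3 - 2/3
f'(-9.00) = -17.67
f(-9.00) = 77.33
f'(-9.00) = -17.67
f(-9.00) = 77.33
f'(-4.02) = -7.71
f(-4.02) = 14.15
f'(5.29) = 10.91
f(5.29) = 29.08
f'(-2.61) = -4.89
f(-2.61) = 5.28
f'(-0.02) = 0.29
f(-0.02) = -0.67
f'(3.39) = 7.11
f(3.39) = 11.96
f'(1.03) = 2.39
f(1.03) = 0.74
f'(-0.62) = -0.91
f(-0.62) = -0.49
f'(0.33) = 0.99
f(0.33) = -0.45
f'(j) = 2*j + 1/3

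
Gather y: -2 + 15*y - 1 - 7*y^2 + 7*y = -7*y^2 + 22*y - 3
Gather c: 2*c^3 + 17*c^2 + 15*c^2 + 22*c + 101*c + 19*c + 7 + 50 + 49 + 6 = 2*c^3 + 32*c^2 + 142*c + 112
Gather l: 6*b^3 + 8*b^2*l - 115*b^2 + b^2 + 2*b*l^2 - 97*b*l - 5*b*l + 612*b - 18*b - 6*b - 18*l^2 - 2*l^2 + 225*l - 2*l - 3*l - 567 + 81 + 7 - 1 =6*b^3 - 114*b^2 + 588*b + l^2*(2*b - 20) + l*(8*b^2 - 102*b + 220) - 480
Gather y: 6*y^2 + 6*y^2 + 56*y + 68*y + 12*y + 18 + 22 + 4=12*y^2 + 136*y + 44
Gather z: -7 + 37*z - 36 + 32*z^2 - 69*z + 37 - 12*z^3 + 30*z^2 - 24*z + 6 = -12*z^3 + 62*z^2 - 56*z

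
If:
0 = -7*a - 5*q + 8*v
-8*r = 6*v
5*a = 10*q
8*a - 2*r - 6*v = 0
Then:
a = 0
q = 0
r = 0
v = 0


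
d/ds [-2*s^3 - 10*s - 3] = -6*s^2 - 10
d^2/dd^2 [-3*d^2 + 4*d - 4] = -6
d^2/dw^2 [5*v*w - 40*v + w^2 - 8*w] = 2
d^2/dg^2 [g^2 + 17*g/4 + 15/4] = 2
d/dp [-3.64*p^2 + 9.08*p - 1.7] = 9.08 - 7.28*p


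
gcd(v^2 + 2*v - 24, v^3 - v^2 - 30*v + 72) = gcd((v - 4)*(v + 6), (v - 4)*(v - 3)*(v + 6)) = v^2 + 2*v - 24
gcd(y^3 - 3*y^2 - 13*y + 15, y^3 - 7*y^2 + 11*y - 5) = y^2 - 6*y + 5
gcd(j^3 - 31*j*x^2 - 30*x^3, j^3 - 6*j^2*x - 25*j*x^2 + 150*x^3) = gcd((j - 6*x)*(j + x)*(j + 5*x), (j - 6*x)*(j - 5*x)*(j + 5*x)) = -j^2 + j*x + 30*x^2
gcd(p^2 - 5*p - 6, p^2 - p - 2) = p + 1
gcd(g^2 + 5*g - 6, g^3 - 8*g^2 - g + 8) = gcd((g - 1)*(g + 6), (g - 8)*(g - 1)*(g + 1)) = g - 1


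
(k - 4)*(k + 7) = k^2 + 3*k - 28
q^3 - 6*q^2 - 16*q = q*(q - 8)*(q + 2)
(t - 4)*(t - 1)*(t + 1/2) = t^3 - 9*t^2/2 + 3*t/2 + 2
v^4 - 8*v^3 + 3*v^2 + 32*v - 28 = (v - 7)*(v - 2)*(v - 1)*(v + 2)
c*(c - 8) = c^2 - 8*c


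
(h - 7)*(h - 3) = h^2 - 10*h + 21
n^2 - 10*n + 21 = (n - 7)*(n - 3)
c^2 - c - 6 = (c - 3)*(c + 2)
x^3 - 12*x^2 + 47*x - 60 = (x - 5)*(x - 4)*(x - 3)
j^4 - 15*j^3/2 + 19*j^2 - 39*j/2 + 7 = (j - 7/2)*(j - 2)*(j - 1)^2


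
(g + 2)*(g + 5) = g^2 + 7*g + 10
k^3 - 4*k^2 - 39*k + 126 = (k - 7)*(k - 3)*(k + 6)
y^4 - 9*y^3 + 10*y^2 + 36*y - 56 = (y - 7)*(y - 2)^2*(y + 2)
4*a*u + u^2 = u*(4*a + u)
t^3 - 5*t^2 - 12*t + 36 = (t - 6)*(t - 2)*(t + 3)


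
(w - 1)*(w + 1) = w^2 - 1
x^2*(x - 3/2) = x^3 - 3*x^2/2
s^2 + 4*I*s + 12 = (s - 2*I)*(s + 6*I)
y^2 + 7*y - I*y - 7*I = (y + 7)*(y - I)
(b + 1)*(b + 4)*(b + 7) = b^3 + 12*b^2 + 39*b + 28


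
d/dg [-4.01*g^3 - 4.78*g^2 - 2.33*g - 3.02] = -12.03*g^2 - 9.56*g - 2.33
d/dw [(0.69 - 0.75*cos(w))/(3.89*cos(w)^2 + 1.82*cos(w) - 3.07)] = (-2.9175*cos(w)^2 + 5.3682*cos(w) - 1.0467)*sin(w)/(15.1321*cos(w)^4 + 14.1596*cos(w)^3 - 20.5722*cos(w)^2 - 11.1748*cos(w) + 9.4249)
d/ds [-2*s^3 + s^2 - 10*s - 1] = -6*s^2 + 2*s - 10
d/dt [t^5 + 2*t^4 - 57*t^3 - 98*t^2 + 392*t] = 5*t^4 + 8*t^3 - 171*t^2 - 196*t + 392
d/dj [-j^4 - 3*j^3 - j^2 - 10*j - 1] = -4*j^3 - 9*j^2 - 2*j - 10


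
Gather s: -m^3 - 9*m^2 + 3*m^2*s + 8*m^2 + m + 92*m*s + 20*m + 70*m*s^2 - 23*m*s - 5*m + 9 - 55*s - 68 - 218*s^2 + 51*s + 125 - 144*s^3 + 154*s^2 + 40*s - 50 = -m^3 - m^2 + 16*m - 144*s^3 + s^2*(70*m - 64) + s*(3*m^2 + 69*m + 36) + 16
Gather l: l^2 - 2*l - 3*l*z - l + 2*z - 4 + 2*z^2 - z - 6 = l^2 + l*(-3*z - 3) + 2*z^2 + z - 10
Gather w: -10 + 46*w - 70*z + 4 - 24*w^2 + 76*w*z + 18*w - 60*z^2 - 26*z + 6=-24*w^2 + w*(76*z + 64) - 60*z^2 - 96*z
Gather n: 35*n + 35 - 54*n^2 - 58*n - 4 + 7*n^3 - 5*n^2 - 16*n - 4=7*n^3 - 59*n^2 - 39*n + 27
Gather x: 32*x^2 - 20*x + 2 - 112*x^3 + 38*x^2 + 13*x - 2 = -112*x^3 + 70*x^2 - 7*x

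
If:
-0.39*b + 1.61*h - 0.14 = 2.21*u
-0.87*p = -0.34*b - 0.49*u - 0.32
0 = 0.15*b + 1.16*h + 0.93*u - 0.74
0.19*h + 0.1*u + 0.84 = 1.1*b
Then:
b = 0.85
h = 0.44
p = 0.76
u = 0.11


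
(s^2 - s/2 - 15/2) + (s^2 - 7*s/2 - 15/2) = 2*s^2 - 4*s - 15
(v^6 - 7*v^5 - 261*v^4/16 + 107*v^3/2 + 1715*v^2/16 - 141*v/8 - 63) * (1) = v^6 - 7*v^5 - 261*v^4/16 + 107*v^3/2 + 1715*v^2/16 - 141*v/8 - 63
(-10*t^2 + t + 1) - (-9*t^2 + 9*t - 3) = -t^2 - 8*t + 4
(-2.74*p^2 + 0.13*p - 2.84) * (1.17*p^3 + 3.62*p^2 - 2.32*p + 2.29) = -3.2058*p^5 - 9.7667*p^4 + 3.5046*p^3 - 16.857*p^2 + 6.8865*p - 6.5036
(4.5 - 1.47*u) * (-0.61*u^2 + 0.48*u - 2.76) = 0.8967*u^3 - 3.4506*u^2 + 6.2172*u - 12.42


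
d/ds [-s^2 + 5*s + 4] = 5 - 2*s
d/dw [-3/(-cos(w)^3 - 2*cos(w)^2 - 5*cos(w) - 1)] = 3*(3*cos(w)^2 + 4*cos(w) + 5)*sin(w)/(cos(w)^3 + 2*cos(w)^2 + 5*cos(w) + 1)^2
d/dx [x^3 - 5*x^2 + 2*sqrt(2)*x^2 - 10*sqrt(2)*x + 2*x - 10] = 3*x^2 - 10*x + 4*sqrt(2)*x - 10*sqrt(2) + 2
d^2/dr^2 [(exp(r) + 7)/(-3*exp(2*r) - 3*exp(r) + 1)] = (-9*exp(4*r) - 243*exp(3*r) - 207*exp(2*r) - 150*exp(r) - 22)*exp(r)/(27*exp(6*r) + 81*exp(5*r) + 54*exp(4*r) - 27*exp(3*r) - 18*exp(2*r) + 9*exp(r) - 1)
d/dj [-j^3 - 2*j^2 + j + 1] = -3*j^2 - 4*j + 1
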